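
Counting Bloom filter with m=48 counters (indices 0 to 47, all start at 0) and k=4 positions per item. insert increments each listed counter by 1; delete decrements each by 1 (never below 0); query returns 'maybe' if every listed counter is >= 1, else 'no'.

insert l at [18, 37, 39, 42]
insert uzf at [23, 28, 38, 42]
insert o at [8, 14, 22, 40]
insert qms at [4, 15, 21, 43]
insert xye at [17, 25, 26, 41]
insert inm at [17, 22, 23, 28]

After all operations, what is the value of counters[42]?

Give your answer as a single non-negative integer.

Answer: 2

Derivation:
Step 1: insert l at [18, 37, 39, 42] -> counters=[0,0,0,0,0,0,0,0,0,0,0,0,0,0,0,0,0,0,1,0,0,0,0,0,0,0,0,0,0,0,0,0,0,0,0,0,0,1,0,1,0,0,1,0,0,0,0,0]
Step 2: insert uzf at [23, 28, 38, 42] -> counters=[0,0,0,0,0,0,0,0,0,0,0,0,0,0,0,0,0,0,1,0,0,0,0,1,0,0,0,0,1,0,0,0,0,0,0,0,0,1,1,1,0,0,2,0,0,0,0,0]
Step 3: insert o at [8, 14, 22, 40] -> counters=[0,0,0,0,0,0,0,0,1,0,0,0,0,0,1,0,0,0,1,0,0,0,1,1,0,0,0,0,1,0,0,0,0,0,0,0,0,1,1,1,1,0,2,0,0,0,0,0]
Step 4: insert qms at [4, 15, 21, 43] -> counters=[0,0,0,0,1,0,0,0,1,0,0,0,0,0,1,1,0,0,1,0,0,1,1,1,0,0,0,0,1,0,0,0,0,0,0,0,0,1,1,1,1,0,2,1,0,0,0,0]
Step 5: insert xye at [17, 25, 26, 41] -> counters=[0,0,0,0,1,0,0,0,1,0,0,0,0,0,1,1,0,1,1,0,0,1,1,1,0,1,1,0,1,0,0,0,0,0,0,0,0,1,1,1,1,1,2,1,0,0,0,0]
Step 6: insert inm at [17, 22, 23, 28] -> counters=[0,0,0,0,1,0,0,0,1,0,0,0,0,0,1,1,0,2,1,0,0,1,2,2,0,1,1,0,2,0,0,0,0,0,0,0,0,1,1,1,1,1,2,1,0,0,0,0]
Final counters=[0,0,0,0,1,0,0,0,1,0,0,0,0,0,1,1,0,2,1,0,0,1,2,2,0,1,1,0,2,0,0,0,0,0,0,0,0,1,1,1,1,1,2,1,0,0,0,0] -> counters[42]=2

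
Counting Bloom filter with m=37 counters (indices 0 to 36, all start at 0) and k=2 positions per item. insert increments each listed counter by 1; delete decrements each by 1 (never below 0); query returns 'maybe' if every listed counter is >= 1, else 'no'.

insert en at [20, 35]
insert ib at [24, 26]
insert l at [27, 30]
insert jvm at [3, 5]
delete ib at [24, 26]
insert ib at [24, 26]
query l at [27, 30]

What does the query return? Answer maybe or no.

Step 1: insert en at [20, 35] -> counters=[0,0,0,0,0,0,0,0,0,0,0,0,0,0,0,0,0,0,0,0,1,0,0,0,0,0,0,0,0,0,0,0,0,0,0,1,0]
Step 2: insert ib at [24, 26] -> counters=[0,0,0,0,0,0,0,0,0,0,0,0,0,0,0,0,0,0,0,0,1,0,0,0,1,0,1,0,0,0,0,0,0,0,0,1,0]
Step 3: insert l at [27, 30] -> counters=[0,0,0,0,0,0,0,0,0,0,0,0,0,0,0,0,0,0,0,0,1,0,0,0,1,0,1,1,0,0,1,0,0,0,0,1,0]
Step 4: insert jvm at [3, 5] -> counters=[0,0,0,1,0,1,0,0,0,0,0,0,0,0,0,0,0,0,0,0,1,0,0,0,1,0,1,1,0,0,1,0,0,0,0,1,0]
Step 5: delete ib at [24, 26] -> counters=[0,0,0,1,0,1,0,0,0,0,0,0,0,0,0,0,0,0,0,0,1,0,0,0,0,0,0,1,0,0,1,0,0,0,0,1,0]
Step 6: insert ib at [24, 26] -> counters=[0,0,0,1,0,1,0,0,0,0,0,0,0,0,0,0,0,0,0,0,1,0,0,0,1,0,1,1,0,0,1,0,0,0,0,1,0]
Query l: check counters[27]=1 counters[30]=1 -> maybe

Answer: maybe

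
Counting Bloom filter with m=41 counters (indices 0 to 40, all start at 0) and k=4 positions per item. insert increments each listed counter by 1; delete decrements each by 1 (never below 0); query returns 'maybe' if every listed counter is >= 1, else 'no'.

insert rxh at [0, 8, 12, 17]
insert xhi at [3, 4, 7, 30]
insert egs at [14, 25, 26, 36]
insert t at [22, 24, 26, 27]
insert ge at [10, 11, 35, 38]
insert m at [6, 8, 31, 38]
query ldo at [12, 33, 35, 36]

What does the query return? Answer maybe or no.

Step 1: insert rxh at [0, 8, 12, 17] -> counters=[1,0,0,0,0,0,0,0,1,0,0,0,1,0,0,0,0,1,0,0,0,0,0,0,0,0,0,0,0,0,0,0,0,0,0,0,0,0,0,0,0]
Step 2: insert xhi at [3, 4, 7, 30] -> counters=[1,0,0,1,1,0,0,1,1,0,0,0,1,0,0,0,0,1,0,0,0,0,0,0,0,0,0,0,0,0,1,0,0,0,0,0,0,0,0,0,0]
Step 3: insert egs at [14, 25, 26, 36] -> counters=[1,0,0,1,1,0,0,1,1,0,0,0,1,0,1,0,0,1,0,0,0,0,0,0,0,1,1,0,0,0,1,0,0,0,0,0,1,0,0,0,0]
Step 4: insert t at [22, 24, 26, 27] -> counters=[1,0,0,1,1,0,0,1,1,0,0,0,1,0,1,0,0,1,0,0,0,0,1,0,1,1,2,1,0,0,1,0,0,0,0,0,1,0,0,0,0]
Step 5: insert ge at [10, 11, 35, 38] -> counters=[1,0,0,1,1,0,0,1,1,0,1,1,1,0,1,0,0,1,0,0,0,0,1,0,1,1,2,1,0,0,1,0,0,0,0,1,1,0,1,0,0]
Step 6: insert m at [6, 8, 31, 38] -> counters=[1,0,0,1,1,0,1,1,2,0,1,1,1,0,1,0,0,1,0,0,0,0,1,0,1,1,2,1,0,0,1,1,0,0,0,1,1,0,2,0,0]
Query ldo: check counters[12]=1 counters[33]=0 counters[35]=1 counters[36]=1 -> no

Answer: no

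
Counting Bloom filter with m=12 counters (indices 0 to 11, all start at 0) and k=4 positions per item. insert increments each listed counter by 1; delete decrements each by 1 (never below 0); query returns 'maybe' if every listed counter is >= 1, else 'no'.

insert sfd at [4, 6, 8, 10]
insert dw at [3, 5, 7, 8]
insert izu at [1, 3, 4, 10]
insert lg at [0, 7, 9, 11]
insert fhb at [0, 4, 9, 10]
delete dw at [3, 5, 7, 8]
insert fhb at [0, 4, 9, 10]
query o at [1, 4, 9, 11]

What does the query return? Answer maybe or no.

Answer: maybe

Derivation:
Step 1: insert sfd at [4, 6, 8, 10] -> counters=[0,0,0,0,1,0,1,0,1,0,1,0]
Step 2: insert dw at [3, 5, 7, 8] -> counters=[0,0,0,1,1,1,1,1,2,0,1,0]
Step 3: insert izu at [1, 3, 4, 10] -> counters=[0,1,0,2,2,1,1,1,2,0,2,0]
Step 4: insert lg at [0, 7, 9, 11] -> counters=[1,1,0,2,2,1,1,2,2,1,2,1]
Step 5: insert fhb at [0, 4, 9, 10] -> counters=[2,1,0,2,3,1,1,2,2,2,3,1]
Step 6: delete dw at [3, 5, 7, 8] -> counters=[2,1,0,1,3,0,1,1,1,2,3,1]
Step 7: insert fhb at [0, 4, 9, 10] -> counters=[3,1,0,1,4,0,1,1,1,3,4,1]
Query o: check counters[1]=1 counters[4]=4 counters[9]=3 counters[11]=1 -> maybe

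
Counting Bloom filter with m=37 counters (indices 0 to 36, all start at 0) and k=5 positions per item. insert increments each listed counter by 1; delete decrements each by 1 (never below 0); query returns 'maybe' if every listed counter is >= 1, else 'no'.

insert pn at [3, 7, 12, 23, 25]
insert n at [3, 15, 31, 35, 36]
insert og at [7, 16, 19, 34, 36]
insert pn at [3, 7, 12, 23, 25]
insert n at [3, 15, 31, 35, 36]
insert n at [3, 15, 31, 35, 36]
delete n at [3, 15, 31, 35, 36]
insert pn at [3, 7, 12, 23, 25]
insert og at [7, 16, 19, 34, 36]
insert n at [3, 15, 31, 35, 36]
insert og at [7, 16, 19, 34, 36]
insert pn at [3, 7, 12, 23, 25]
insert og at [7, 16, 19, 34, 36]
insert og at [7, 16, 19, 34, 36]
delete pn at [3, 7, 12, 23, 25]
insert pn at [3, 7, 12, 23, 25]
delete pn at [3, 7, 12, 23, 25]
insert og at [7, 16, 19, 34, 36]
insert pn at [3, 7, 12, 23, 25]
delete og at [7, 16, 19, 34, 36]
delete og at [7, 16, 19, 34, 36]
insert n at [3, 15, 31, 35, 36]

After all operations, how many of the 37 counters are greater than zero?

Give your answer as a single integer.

Step 1: insert pn at [3, 7, 12, 23, 25] -> counters=[0,0,0,1,0,0,0,1,0,0,0,0,1,0,0,0,0,0,0,0,0,0,0,1,0,1,0,0,0,0,0,0,0,0,0,0,0]
Step 2: insert n at [3, 15, 31, 35, 36] -> counters=[0,0,0,2,0,0,0,1,0,0,0,0,1,0,0,1,0,0,0,0,0,0,0,1,0,1,0,0,0,0,0,1,0,0,0,1,1]
Step 3: insert og at [7, 16, 19, 34, 36] -> counters=[0,0,0,2,0,0,0,2,0,0,0,0,1,0,0,1,1,0,0,1,0,0,0,1,0,1,0,0,0,0,0,1,0,0,1,1,2]
Step 4: insert pn at [3, 7, 12, 23, 25] -> counters=[0,0,0,3,0,0,0,3,0,0,0,0,2,0,0,1,1,0,0,1,0,0,0,2,0,2,0,0,0,0,0,1,0,0,1,1,2]
Step 5: insert n at [3, 15, 31, 35, 36] -> counters=[0,0,0,4,0,0,0,3,0,0,0,0,2,0,0,2,1,0,0,1,0,0,0,2,0,2,0,0,0,0,0,2,0,0,1,2,3]
Step 6: insert n at [3, 15, 31, 35, 36] -> counters=[0,0,0,5,0,0,0,3,0,0,0,0,2,0,0,3,1,0,0,1,0,0,0,2,0,2,0,0,0,0,0,3,0,0,1,3,4]
Step 7: delete n at [3, 15, 31, 35, 36] -> counters=[0,0,0,4,0,0,0,3,0,0,0,0,2,0,0,2,1,0,0,1,0,0,0,2,0,2,0,0,0,0,0,2,0,0,1,2,3]
Step 8: insert pn at [3, 7, 12, 23, 25] -> counters=[0,0,0,5,0,0,0,4,0,0,0,0,3,0,0,2,1,0,0,1,0,0,0,3,0,3,0,0,0,0,0,2,0,0,1,2,3]
Step 9: insert og at [7, 16, 19, 34, 36] -> counters=[0,0,0,5,0,0,0,5,0,0,0,0,3,0,0,2,2,0,0,2,0,0,0,3,0,3,0,0,0,0,0,2,0,0,2,2,4]
Step 10: insert n at [3, 15, 31, 35, 36] -> counters=[0,0,0,6,0,0,0,5,0,0,0,0,3,0,0,3,2,0,0,2,0,0,0,3,0,3,0,0,0,0,0,3,0,0,2,3,5]
Step 11: insert og at [7, 16, 19, 34, 36] -> counters=[0,0,0,6,0,0,0,6,0,0,0,0,3,0,0,3,3,0,0,3,0,0,0,3,0,3,0,0,0,0,0,3,0,0,3,3,6]
Step 12: insert pn at [3, 7, 12, 23, 25] -> counters=[0,0,0,7,0,0,0,7,0,0,0,0,4,0,0,3,3,0,0,3,0,0,0,4,0,4,0,0,0,0,0,3,0,0,3,3,6]
Step 13: insert og at [7, 16, 19, 34, 36] -> counters=[0,0,0,7,0,0,0,8,0,0,0,0,4,0,0,3,4,0,0,4,0,0,0,4,0,4,0,0,0,0,0,3,0,0,4,3,7]
Step 14: insert og at [7, 16, 19, 34, 36] -> counters=[0,0,0,7,0,0,0,9,0,0,0,0,4,0,0,3,5,0,0,5,0,0,0,4,0,4,0,0,0,0,0,3,0,0,5,3,8]
Step 15: delete pn at [3, 7, 12, 23, 25] -> counters=[0,0,0,6,0,0,0,8,0,0,0,0,3,0,0,3,5,0,0,5,0,0,0,3,0,3,0,0,0,0,0,3,0,0,5,3,8]
Step 16: insert pn at [3, 7, 12, 23, 25] -> counters=[0,0,0,7,0,0,0,9,0,0,0,0,4,0,0,3,5,0,0,5,0,0,0,4,0,4,0,0,0,0,0,3,0,0,5,3,8]
Step 17: delete pn at [3, 7, 12, 23, 25] -> counters=[0,0,0,6,0,0,0,8,0,0,0,0,3,0,0,3,5,0,0,5,0,0,0,3,0,3,0,0,0,0,0,3,0,0,5,3,8]
Step 18: insert og at [7, 16, 19, 34, 36] -> counters=[0,0,0,6,0,0,0,9,0,0,0,0,3,0,0,3,6,0,0,6,0,0,0,3,0,3,0,0,0,0,0,3,0,0,6,3,9]
Step 19: insert pn at [3, 7, 12, 23, 25] -> counters=[0,0,0,7,0,0,0,10,0,0,0,0,4,0,0,3,6,0,0,6,0,0,0,4,0,4,0,0,0,0,0,3,0,0,6,3,9]
Step 20: delete og at [7, 16, 19, 34, 36] -> counters=[0,0,0,7,0,0,0,9,0,0,0,0,4,0,0,3,5,0,0,5,0,0,0,4,0,4,0,0,0,0,0,3,0,0,5,3,8]
Step 21: delete og at [7, 16, 19, 34, 36] -> counters=[0,0,0,7,0,0,0,8,0,0,0,0,4,0,0,3,4,0,0,4,0,0,0,4,0,4,0,0,0,0,0,3,0,0,4,3,7]
Step 22: insert n at [3, 15, 31, 35, 36] -> counters=[0,0,0,8,0,0,0,8,0,0,0,0,4,0,0,4,4,0,0,4,0,0,0,4,0,4,0,0,0,0,0,4,0,0,4,4,8]
Final counters=[0,0,0,8,0,0,0,8,0,0,0,0,4,0,0,4,4,0,0,4,0,0,0,4,0,4,0,0,0,0,0,4,0,0,4,4,8] -> 12 nonzero

Answer: 12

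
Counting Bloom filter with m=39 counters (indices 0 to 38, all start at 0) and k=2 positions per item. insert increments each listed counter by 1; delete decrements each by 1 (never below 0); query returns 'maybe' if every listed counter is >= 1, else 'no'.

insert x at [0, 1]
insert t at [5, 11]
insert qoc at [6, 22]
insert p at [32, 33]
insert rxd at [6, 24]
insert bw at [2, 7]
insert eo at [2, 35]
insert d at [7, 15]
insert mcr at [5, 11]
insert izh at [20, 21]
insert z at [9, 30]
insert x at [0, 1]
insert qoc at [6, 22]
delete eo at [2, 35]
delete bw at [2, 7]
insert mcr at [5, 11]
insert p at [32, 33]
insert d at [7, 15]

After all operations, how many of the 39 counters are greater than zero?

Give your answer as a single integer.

Step 1: insert x at [0, 1] -> counters=[1,1,0,0,0,0,0,0,0,0,0,0,0,0,0,0,0,0,0,0,0,0,0,0,0,0,0,0,0,0,0,0,0,0,0,0,0,0,0]
Step 2: insert t at [5, 11] -> counters=[1,1,0,0,0,1,0,0,0,0,0,1,0,0,0,0,0,0,0,0,0,0,0,0,0,0,0,0,0,0,0,0,0,0,0,0,0,0,0]
Step 3: insert qoc at [6, 22] -> counters=[1,1,0,0,0,1,1,0,0,0,0,1,0,0,0,0,0,0,0,0,0,0,1,0,0,0,0,0,0,0,0,0,0,0,0,0,0,0,0]
Step 4: insert p at [32, 33] -> counters=[1,1,0,0,0,1,1,0,0,0,0,1,0,0,0,0,0,0,0,0,0,0,1,0,0,0,0,0,0,0,0,0,1,1,0,0,0,0,0]
Step 5: insert rxd at [6, 24] -> counters=[1,1,0,0,0,1,2,0,0,0,0,1,0,0,0,0,0,0,0,0,0,0,1,0,1,0,0,0,0,0,0,0,1,1,0,0,0,0,0]
Step 6: insert bw at [2, 7] -> counters=[1,1,1,0,0,1,2,1,0,0,0,1,0,0,0,0,0,0,0,0,0,0,1,0,1,0,0,0,0,0,0,0,1,1,0,0,0,0,0]
Step 7: insert eo at [2, 35] -> counters=[1,1,2,0,0,1,2,1,0,0,0,1,0,0,0,0,0,0,0,0,0,0,1,0,1,0,0,0,0,0,0,0,1,1,0,1,0,0,0]
Step 8: insert d at [7, 15] -> counters=[1,1,2,0,0,1,2,2,0,0,0,1,0,0,0,1,0,0,0,0,0,0,1,0,1,0,0,0,0,0,0,0,1,1,0,1,0,0,0]
Step 9: insert mcr at [5, 11] -> counters=[1,1,2,0,0,2,2,2,0,0,0,2,0,0,0,1,0,0,0,0,0,0,1,0,1,0,0,0,0,0,0,0,1,1,0,1,0,0,0]
Step 10: insert izh at [20, 21] -> counters=[1,1,2,0,0,2,2,2,0,0,0,2,0,0,0,1,0,0,0,0,1,1,1,0,1,0,0,0,0,0,0,0,1,1,0,1,0,0,0]
Step 11: insert z at [9, 30] -> counters=[1,1,2,0,0,2,2,2,0,1,0,2,0,0,0,1,0,0,0,0,1,1,1,0,1,0,0,0,0,0,1,0,1,1,0,1,0,0,0]
Step 12: insert x at [0, 1] -> counters=[2,2,2,0,0,2,2,2,0,1,0,2,0,0,0,1,0,0,0,0,1,1,1,0,1,0,0,0,0,0,1,0,1,1,0,1,0,0,0]
Step 13: insert qoc at [6, 22] -> counters=[2,2,2,0,0,2,3,2,0,1,0,2,0,0,0,1,0,0,0,0,1,1,2,0,1,0,0,0,0,0,1,0,1,1,0,1,0,0,0]
Step 14: delete eo at [2, 35] -> counters=[2,2,1,0,0,2,3,2,0,1,0,2,0,0,0,1,0,0,0,0,1,1,2,0,1,0,0,0,0,0,1,0,1,1,0,0,0,0,0]
Step 15: delete bw at [2, 7] -> counters=[2,2,0,0,0,2,3,1,0,1,0,2,0,0,0,1,0,0,0,0,1,1,2,0,1,0,0,0,0,0,1,0,1,1,0,0,0,0,0]
Step 16: insert mcr at [5, 11] -> counters=[2,2,0,0,0,3,3,1,0,1,0,3,0,0,0,1,0,0,0,0,1,1,2,0,1,0,0,0,0,0,1,0,1,1,0,0,0,0,0]
Step 17: insert p at [32, 33] -> counters=[2,2,0,0,0,3,3,1,0,1,0,3,0,0,0,1,0,0,0,0,1,1,2,0,1,0,0,0,0,0,1,0,2,2,0,0,0,0,0]
Step 18: insert d at [7, 15] -> counters=[2,2,0,0,0,3,3,2,0,1,0,3,0,0,0,2,0,0,0,0,1,1,2,0,1,0,0,0,0,0,1,0,2,2,0,0,0,0,0]
Final counters=[2,2,0,0,0,3,3,2,0,1,0,3,0,0,0,2,0,0,0,0,1,1,2,0,1,0,0,0,0,0,1,0,2,2,0,0,0,0,0] -> 15 nonzero

Answer: 15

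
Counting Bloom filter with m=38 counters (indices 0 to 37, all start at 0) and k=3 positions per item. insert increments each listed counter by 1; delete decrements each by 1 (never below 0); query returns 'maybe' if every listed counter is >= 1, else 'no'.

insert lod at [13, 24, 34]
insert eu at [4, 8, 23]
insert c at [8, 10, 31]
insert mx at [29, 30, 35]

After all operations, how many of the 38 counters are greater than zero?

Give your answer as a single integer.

Answer: 11

Derivation:
Step 1: insert lod at [13, 24, 34] -> counters=[0,0,0,0,0,0,0,0,0,0,0,0,0,1,0,0,0,0,0,0,0,0,0,0,1,0,0,0,0,0,0,0,0,0,1,0,0,0]
Step 2: insert eu at [4, 8, 23] -> counters=[0,0,0,0,1,0,0,0,1,0,0,0,0,1,0,0,0,0,0,0,0,0,0,1,1,0,0,0,0,0,0,0,0,0,1,0,0,0]
Step 3: insert c at [8, 10, 31] -> counters=[0,0,0,0,1,0,0,0,2,0,1,0,0,1,0,0,0,0,0,0,0,0,0,1,1,0,0,0,0,0,0,1,0,0,1,0,0,0]
Step 4: insert mx at [29, 30, 35] -> counters=[0,0,0,0,1,0,0,0,2,0,1,0,0,1,0,0,0,0,0,0,0,0,0,1,1,0,0,0,0,1,1,1,0,0,1,1,0,0]
Final counters=[0,0,0,0,1,0,0,0,2,0,1,0,0,1,0,0,0,0,0,0,0,0,0,1,1,0,0,0,0,1,1,1,0,0,1,1,0,0] -> 11 nonzero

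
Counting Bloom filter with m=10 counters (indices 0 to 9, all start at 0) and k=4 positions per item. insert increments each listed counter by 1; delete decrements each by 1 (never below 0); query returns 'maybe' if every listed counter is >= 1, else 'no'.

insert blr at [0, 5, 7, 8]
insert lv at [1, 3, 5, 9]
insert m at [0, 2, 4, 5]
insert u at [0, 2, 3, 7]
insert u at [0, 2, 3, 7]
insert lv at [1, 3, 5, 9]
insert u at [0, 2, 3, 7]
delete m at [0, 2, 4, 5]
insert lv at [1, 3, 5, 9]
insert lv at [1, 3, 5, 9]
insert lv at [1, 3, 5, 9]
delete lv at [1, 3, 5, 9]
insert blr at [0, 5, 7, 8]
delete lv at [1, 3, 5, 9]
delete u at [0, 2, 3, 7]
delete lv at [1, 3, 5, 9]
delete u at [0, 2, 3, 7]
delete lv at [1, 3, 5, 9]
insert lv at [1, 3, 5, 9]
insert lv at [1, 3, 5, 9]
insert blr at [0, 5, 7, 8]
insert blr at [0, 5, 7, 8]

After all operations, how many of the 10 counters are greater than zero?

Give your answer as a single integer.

Answer: 8

Derivation:
Step 1: insert blr at [0, 5, 7, 8] -> counters=[1,0,0,0,0,1,0,1,1,0]
Step 2: insert lv at [1, 3, 5, 9] -> counters=[1,1,0,1,0,2,0,1,1,1]
Step 3: insert m at [0, 2, 4, 5] -> counters=[2,1,1,1,1,3,0,1,1,1]
Step 4: insert u at [0, 2, 3, 7] -> counters=[3,1,2,2,1,3,0,2,1,1]
Step 5: insert u at [0, 2, 3, 7] -> counters=[4,1,3,3,1,3,0,3,1,1]
Step 6: insert lv at [1, 3, 5, 9] -> counters=[4,2,3,4,1,4,0,3,1,2]
Step 7: insert u at [0, 2, 3, 7] -> counters=[5,2,4,5,1,4,0,4,1,2]
Step 8: delete m at [0, 2, 4, 5] -> counters=[4,2,3,5,0,3,0,4,1,2]
Step 9: insert lv at [1, 3, 5, 9] -> counters=[4,3,3,6,0,4,0,4,1,3]
Step 10: insert lv at [1, 3, 5, 9] -> counters=[4,4,3,7,0,5,0,4,1,4]
Step 11: insert lv at [1, 3, 5, 9] -> counters=[4,5,3,8,0,6,0,4,1,5]
Step 12: delete lv at [1, 3, 5, 9] -> counters=[4,4,3,7,0,5,0,4,1,4]
Step 13: insert blr at [0, 5, 7, 8] -> counters=[5,4,3,7,0,6,0,5,2,4]
Step 14: delete lv at [1, 3, 5, 9] -> counters=[5,3,3,6,0,5,0,5,2,3]
Step 15: delete u at [0, 2, 3, 7] -> counters=[4,3,2,5,0,5,0,4,2,3]
Step 16: delete lv at [1, 3, 5, 9] -> counters=[4,2,2,4,0,4,0,4,2,2]
Step 17: delete u at [0, 2, 3, 7] -> counters=[3,2,1,3,0,4,0,3,2,2]
Step 18: delete lv at [1, 3, 5, 9] -> counters=[3,1,1,2,0,3,0,3,2,1]
Step 19: insert lv at [1, 3, 5, 9] -> counters=[3,2,1,3,0,4,0,3,2,2]
Step 20: insert lv at [1, 3, 5, 9] -> counters=[3,3,1,4,0,5,0,3,2,3]
Step 21: insert blr at [0, 5, 7, 8] -> counters=[4,3,1,4,0,6,0,4,3,3]
Step 22: insert blr at [0, 5, 7, 8] -> counters=[5,3,1,4,0,7,0,5,4,3]
Final counters=[5,3,1,4,0,7,0,5,4,3] -> 8 nonzero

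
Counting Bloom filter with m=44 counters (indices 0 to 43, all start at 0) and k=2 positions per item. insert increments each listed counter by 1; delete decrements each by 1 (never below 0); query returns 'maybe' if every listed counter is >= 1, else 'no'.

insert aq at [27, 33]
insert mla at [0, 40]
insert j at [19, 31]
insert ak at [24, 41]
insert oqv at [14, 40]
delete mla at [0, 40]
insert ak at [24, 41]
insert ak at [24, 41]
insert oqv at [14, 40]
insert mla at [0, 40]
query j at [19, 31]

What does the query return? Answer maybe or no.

Answer: maybe

Derivation:
Step 1: insert aq at [27, 33] -> counters=[0,0,0,0,0,0,0,0,0,0,0,0,0,0,0,0,0,0,0,0,0,0,0,0,0,0,0,1,0,0,0,0,0,1,0,0,0,0,0,0,0,0,0,0]
Step 2: insert mla at [0, 40] -> counters=[1,0,0,0,0,0,0,0,0,0,0,0,0,0,0,0,0,0,0,0,0,0,0,0,0,0,0,1,0,0,0,0,0,1,0,0,0,0,0,0,1,0,0,0]
Step 3: insert j at [19, 31] -> counters=[1,0,0,0,0,0,0,0,0,0,0,0,0,0,0,0,0,0,0,1,0,0,0,0,0,0,0,1,0,0,0,1,0,1,0,0,0,0,0,0,1,0,0,0]
Step 4: insert ak at [24, 41] -> counters=[1,0,0,0,0,0,0,0,0,0,0,0,0,0,0,0,0,0,0,1,0,0,0,0,1,0,0,1,0,0,0,1,0,1,0,0,0,0,0,0,1,1,0,0]
Step 5: insert oqv at [14, 40] -> counters=[1,0,0,0,0,0,0,0,0,0,0,0,0,0,1,0,0,0,0,1,0,0,0,0,1,0,0,1,0,0,0,1,0,1,0,0,0,0,0,0,2,1,0,0]
Step 6: delete mla at [0, 40] -> counters=[0,0,0,0,0,0,0,0,0,0,0,0,0,0,1,0,0,0,0,1,0,0,0,0,1,0,0,1,0,0,0,1,0,1,0,0,0,0,0,0,1,1,0,0]
Step 7: insert ak at [24, 41] -> counters=[0,0,0,0,0,0,0,0,0,0,0,0,0,0,1,0,0,0,0,1,0,0,0,0,2,0,0,1,0,0,0,1,0,1,0,0,0,0,0,0,1,2,0,0]
Step 8: insert ak at [24, 41] -> counters=[0,0,0,0,0,0,0,0,0,0,0,0,0,0,1,0,0,0,0,1,0,0,0,0,3,0,0,1,0,0,0,1,0,1,0,0,0,0,0,0,1,3,0,0]
Step 9: insert oqv at [14, 40] -> counters=[0,0,0,0,0,0,0,0,0,0,0,0,0,0,2,0,0,0,0,1,0,0,0,0,3,0,0,1,0,0,0,1,0,1,0,0,0,0,0,0,2,3,0,0]
Step 10: insert mla at [0, 40] -> counters=[1,0,0,0,0,0,0,0,0,0,0,0,0,0,2,0,0,0,0,1,0,0,0,0,3,0,0,1,0,0,0,1,0,1,0,0,0,0,0,0,3,3,0,0]
Query j: check counters[19]=1 counters[31]=1 -> maybe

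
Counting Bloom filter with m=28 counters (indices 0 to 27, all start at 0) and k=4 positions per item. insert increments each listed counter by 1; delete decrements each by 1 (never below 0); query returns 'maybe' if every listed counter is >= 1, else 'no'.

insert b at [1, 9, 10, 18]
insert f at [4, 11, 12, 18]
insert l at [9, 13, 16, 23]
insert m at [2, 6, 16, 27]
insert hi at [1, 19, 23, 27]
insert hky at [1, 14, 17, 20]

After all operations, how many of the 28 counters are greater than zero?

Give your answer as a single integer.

Step 1: insert b at [1, 9, 10, 18] -> counters=[0,1,0,0,0,0,0,0,0,1,1,0,0,0,0,0,0,0,1,0,0,0,0,0,0,0,0,0]
Step 2: insert f at [4, 11, 12, 18] -> counters=[0,1,0,0,1,0,0,0,0,1,1,1,1,0,0,0,0,0,2,0,0,0,0,0,0,0,0,0]
Step 3: insert l at [9, 13, 16, 23] -> counters=[0,1,0,0,1,0,0,0,0,2,1,1,1,1,0,0,1,0,2,0,0,0,0,1,0,0,0,0]
Step 4: insert m at [2, 6, 16, 27] -> counters=[0,1,1,0,1,0,1,0,0,2,1,1,1,1,0,0,2,0,2,0,0,0,0,1,0,0,0,1]
Step 5: insert hi at [1, 19, 23, 27] -> counters=[0,2,1,0,1,0,1,0,0,2,1,1,1,1,0,0,2,0,2,1,0,0,0,2,0,0,0,2]
Step 6: insert hky at [1, 14, 17, 20] -> counters=[0,3,1,0,1,0,1,0,0,2,1,1,1,1,1,0,2,1,2,1,1,0,0,2,0,0,0,2]
Final counters=[0,3,1,0,1,0,1,0,0,2,1,1,1,1,1,0,2,1,2,1,1,0,0,2,0,0,0,2] -> 17 nonzero

Answer: 17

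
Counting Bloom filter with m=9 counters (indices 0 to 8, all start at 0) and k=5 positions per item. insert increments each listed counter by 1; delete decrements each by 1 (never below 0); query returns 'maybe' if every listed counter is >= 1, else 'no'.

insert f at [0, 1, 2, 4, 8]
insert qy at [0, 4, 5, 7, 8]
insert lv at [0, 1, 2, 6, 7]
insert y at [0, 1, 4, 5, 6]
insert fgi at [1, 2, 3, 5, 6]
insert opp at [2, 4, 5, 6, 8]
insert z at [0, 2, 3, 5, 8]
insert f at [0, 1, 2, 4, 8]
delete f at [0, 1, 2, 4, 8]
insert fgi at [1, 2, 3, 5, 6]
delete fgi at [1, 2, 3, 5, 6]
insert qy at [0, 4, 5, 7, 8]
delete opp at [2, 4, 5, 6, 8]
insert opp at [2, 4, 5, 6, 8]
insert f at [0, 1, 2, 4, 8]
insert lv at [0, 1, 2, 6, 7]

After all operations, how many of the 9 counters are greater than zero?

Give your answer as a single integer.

Answer: 9

Derivation:
Step 1: insert f at [0, 1, 2, 4, 8] -> counters=[1,1,1,0,1,0,0,0,1]
Step 2: insert qy at [0, 4, 5, 7, 8] -> counters=[2,1,1,0,2,1,0,1,2]
Step 3: insert lv at [0, 1, 2, 6, 7] -> counters=[3,2,2,0,2,1,1,2,2]
Step 4: insert y at [0, 1, 4, 5, 6] -> counters=[4,3,2,0,3,2,2,2,2]
Step 5: insert fgi at [1, 2, 3, 5, 6] -> counters=[4,4,3,1,3,3,3,2,2]
Step 6: insert opp at [2, 4, 5, 6, 8] -> counters=[4,4,4,1,4,4,4,2,3]
Step 7: insert z at [0, 2, 3, 5, 8] -> counters=[5,4,5,2,4,5,4,2,4]
Step 8: insert f at [0, 1, 2, 4, 8] -> counters=[6,5,6,2,5,5,4,2,5]
Step 9: delete f at [0, 1, 2, 4, 8] -> counters=[5,4,5,2,4,5,4,2,4]
Step 10: insert fgi at [1, 2, 3, 5, 6] -> counters=[5,5,6,3,4,6,5,2,4]
Step 11: delete fgi at [1, 2, 3, 5, 6] -> counters=[5,4,5,2,4,5,4,2,4]
Step 12: insert qy at [0, 4, 5, 7, 8] -> counters=[6,4,5,2,5,6,4,3,5]
Step 13: delete opp at [2, 4, 5, 6, 8] -> counters=[6,4,4,2,4,5,3,3,4]
Step 14: insert opp at [2, 4, 5, 6, 8] -> counters=[6,4,5,2,5,6,4,3,5]
Step 15: insert f at [0, 1, 2, 4, 8] -> counters=[7,5,6,2,6,6,4,3,6]
Step 16: insert lv at [0, 1, 2, 6, 7] -> counters=[8,6,7,2,6,6,5,4,6]
Final counters=[8,6,7,2,6,6,5,4,6] -> 9 nonzero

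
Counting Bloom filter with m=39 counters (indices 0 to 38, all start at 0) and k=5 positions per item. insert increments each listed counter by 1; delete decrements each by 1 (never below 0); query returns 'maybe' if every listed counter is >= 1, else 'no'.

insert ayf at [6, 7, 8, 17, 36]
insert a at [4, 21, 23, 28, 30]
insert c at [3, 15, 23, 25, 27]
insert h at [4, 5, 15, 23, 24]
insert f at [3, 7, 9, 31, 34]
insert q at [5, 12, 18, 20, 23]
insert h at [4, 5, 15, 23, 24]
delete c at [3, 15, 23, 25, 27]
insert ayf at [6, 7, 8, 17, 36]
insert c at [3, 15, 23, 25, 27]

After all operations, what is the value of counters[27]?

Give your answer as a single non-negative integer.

Answer: 1

Derivation:
Step 1: insert ayf at [6, 7, 8, 17, 36] -> counters=[0,0,0,0,0,0,1,1,1,0,0,0,0,0,0,0,0,1,0,0,0,0,0,0,0,0,0,0,0,0,0,0,0,0,0,0,1,0,0]
Step 2: insert a at [4, 21, 23, 28, 30] -> counters=[0,0,0,0,1,0,1,1,1,0,0,0,0,0,0,0,0,1,0,0,0,1,0,1,0,0,0,0,1,0,1,0,0,0,0,0,1,0,0]
Step 3: insert c at [3, 15, 23, 25, 27] -> counters=[0,0,0,1,1,0,1,1,1,0,0,0,0,0,0,1,0,1,0,0,0,1,0,2,0,1,0,1,1,0,1,0,0,0,0,0,1,0,0]
Step 4: insert h at [4, 5, 15, 23, 24] -> counters=[0,0,0,1,2,1,1,1,1,0,0,0,0,0,0,2,0,1,0,0,0,1,0,3,1,1,0,1,1,0,1,0,0,0,0,0,1,0,0]
Step 5: insert f at [3, 7, 9, 31, 34] -> counters=[0,0,0,2,2,1,1,2,1,1,0,0,0,0,0,2,0,1,0,0,0,1,0,3,1,1,0,1,1,0,1,1,0,0,1,0,1,0,0]
Step 6: insert q at [5, 12, 18, 20, 23] -> counters=[0,0,0,2,2,2,1,2,1,1,0,0,1,0,0,2,0,1,1,0,1,1,0,4,1,1,0,1,1,0,1,1,0,0,1,0,1,0,0]
Step 7: insert h at [4, 5, 15, 23, 24] -> counters=[0,0,0,2,3,3,1,2,1,1,0,0,1,0,0,3,0,1,1,0,1,1,0,5,2,1,0,1,1,0,1,1,0,0,1,0,1,0,0]
Step 8: delete c at [3, 15, 23, 25, 27] -> counters=[0,0,0,1,3,3,1,2,1,1,0,0,1,0,0,2,0,1,1,0,1,1,0,4,2,0,0,0,1,0,1,1,0,0,1,0,1,0,0]
Step 9: insert ayf at [6, 7, 8, 17, 36] -> counters=[0,0,0,1,3,3,2,3,2,1,0,0,1,0,0,2,0,2,1,0,1,1,0,4,2,0,0,0,1,0,1,1,0,0,1,0,2,0,0]
Step 10: insert c at [3, 15, 23, 25, 27] -> counters=[0,0,0,2,3,3,2,3,2,1,0,0,1,0,0,3,0,2,1,0,1,1,0,5,2,1,0,1,1,0,1,1,0,0,1,0,2,0,0]
Final counters=[0,0,0,2,3,3,2,3,2,1,0,0,1,0,0,3,0,2,1,0,1,1,0,5,2,1,0,1,1,0,1,1,0,0,1,0,2,0,0] -> counters[27]=1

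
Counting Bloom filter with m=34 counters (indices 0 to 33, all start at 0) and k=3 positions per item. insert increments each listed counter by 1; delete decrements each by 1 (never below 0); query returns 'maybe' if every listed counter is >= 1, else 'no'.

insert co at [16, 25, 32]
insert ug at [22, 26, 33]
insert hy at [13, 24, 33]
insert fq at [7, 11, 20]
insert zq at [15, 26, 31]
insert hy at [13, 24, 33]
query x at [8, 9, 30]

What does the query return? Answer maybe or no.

Answer: no

Derivation:
Step 1: insert co at [16, 25, 32] -> counters=[0,0,0,0,0,0,0,0,0,0,0,0,0,0,0,0,1,0,0,0,0,0,0,0,0,1,0,0,0,0,0,0,1,0]
Step 2: insert ug at [22, 26, 33] -> counters=[0,0,0,0,0,0,0,0,0,0,0,0,0,0,0,0,1,0,0,0,0,0,1,0,0,1,1,0,0,0,0,0,1,1]
Step 3: insert hy at [13, 24, 33] -> counters=[0,0,0,0,0,0,0,0,0,0,0,0,0,1,0,0,1,0,0,0,0,0,1,0,1,1,1,0,0,0,0,0,1,2]
Step 4: insert fq at [7, 11, 20] -> counters=[0,0,0,0,0,0,0,1,0,0,0,1,0,1,0,0,1,0,0,0,1,0,1,0,1,1,1,0,0,0,0,0,1,2]
Step 5: insert zq at [15, 26, 31] -> counters=[0,0,0,0,0,0,0,1,0,0,0,1,0,1,0,1,1,0,0,0,1,0,1,0,1,1,2,0,0,0,0,1,1,2]
Step 6: insert hy at [13, 24, 33] -> counters=[0,0,0,0,0,0,0,1,0,0,0,1,0,2,0,1,1,0,0,0,1,0,1,0,2,1,2,0,0,0,0,1,1,3]
Query x: check counters[8]=0 counters[9]=0 counters[30]=0 -> no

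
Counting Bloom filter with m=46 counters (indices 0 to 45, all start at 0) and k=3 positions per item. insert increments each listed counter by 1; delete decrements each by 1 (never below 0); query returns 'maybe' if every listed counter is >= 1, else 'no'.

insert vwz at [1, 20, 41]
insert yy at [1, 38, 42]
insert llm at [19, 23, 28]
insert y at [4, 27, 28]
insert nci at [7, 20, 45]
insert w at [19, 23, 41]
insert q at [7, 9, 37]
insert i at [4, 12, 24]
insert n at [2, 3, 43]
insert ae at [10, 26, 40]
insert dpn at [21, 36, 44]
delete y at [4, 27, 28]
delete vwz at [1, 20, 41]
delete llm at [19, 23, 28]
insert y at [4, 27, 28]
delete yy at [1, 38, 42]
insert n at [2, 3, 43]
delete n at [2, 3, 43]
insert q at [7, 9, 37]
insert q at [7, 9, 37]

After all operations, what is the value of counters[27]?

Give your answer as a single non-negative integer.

Answer: 1

Derivation:
Step 1: insert vwz at [1, 20, 41] -> counters=[0,1,0,0,0,0,0,0,0,0,0,0,0,0,0,0,0,0,0,0,1,0,0,0,0,0,0,0,0,0,0,0,0,0,0,0,0,0,0,0,0,1,0,0,0,0]
Step 2: insert yy at [1, 38, 42] -> counters=[0,2,0,0,0,0,0,0,0,0,0,0,0,0,0,0,0,0,0,0,1,0,0,0,0,0,0,0,0,0,0,0,0,0,0,0,0,0,1,0,0,1,1,0,0,0]
Step 3: insert llm at [19, 23, 28] -> counters=[0,2,0,0,0,0,0,0,0,0,0,0,0,0,0,0,0,0,0,1,1,0,0,1,0,0,0,0,1,0,0,0,0,0,0,0,0,0,1,0,0,1,1,0,0,0]
Step 4: insert y at [4, 27, 28] -> counters=[0,2,0,0,1,0,0,0,0,0,0,0,0,0,0,0,0,0,0,1,1,0,0,1,0,0,0,1,2,0,0,0,0,0,0,0,0,0,1,0,0,1,1,0,0,0]
Step 5: insert nci at [7, 20, 45] -> counters=[0,2,0,0,1,0,0,1,0,0,0,0,0,0,0,0,0,0,0,1,2,0,0,1,0,0,0,1,2,0,0,0,0,0,0,0,0,0,1,0,0,1,1,0,0,1]
Step 6: insert w at [19, 23, 41] -> counters=[0,2,0,0,1,0,0,1,0,0,0,0,0,0,0,0,0,0,0,2,2,0,0,2,0,0,0,1,2,0,0,0,0,0,0,0,0,0,1,0,0,2,1,0,0,1]
Step 7: insert q at [7, 9, 37] -> counters=[0,2,0,0,1,0,0,2,0,1,0,0,0,0,0,0,0,0,0,2,2,0,0,2,0,0,0,1,2,0,0,0,0,0,0,0,0,1,1,0,0,2,1,0,0,1]
Step 8: insert i at [4, 12, 24] -> counters=[0,2,0,0,2,0,0,2,0,1,0,0,1,0,0,0,0,0,0,2,2,0,0,2,1,0,0,1,2,0,0,0,0,0,0,0,0,1,1,0,0,2,1,0,0,1]
Step 9: insert n at [2, 3, 43] -> counters=[0,2,1,1,2,0,0,2,0,1,0,0,1,0,0,0,0,0,0,2,2,0,0,2,1,0,0,1,2,0,0,0,0,0,0,0,0,1,1,0,0,2,1,1,0,1]
Step 10: insert ae at [10, 26, 40] -> counters=[0,2,1,1,2,0,0,2,0,1,1,0,1,0,0,0,0,0,0,2,2,0,0,2,1,0,1,1,2,0,0,0,0,0,0,0,0,1,1,0,1,2,1,1,0,1]
Step 11: insert dpn at [21, 36, 44] -> counters=[0,2,1,1,2,0,0,2,0,1,1,0,1,0,0,0,0,0,0,2,2,1,0,2,1,0,1,1,2,0,0,0,0,0,0,0,1,1,1,0,1,2,1,1,1,1]
Step 12: delete y at [4, 27, 28] -> counters=[0,2,1,1,1,0,0,2,0,1,1,0,1,0,0,0,0,0,0,2,2,1,0,2,1,0,1,0,1,0,0,0,0,0,0,0,1,1,1,0,1,2,1,1,1,1]
Step 13: delete vwz at [1, 20, 41] -> counters=[0,1,1,1,1,0,0,2,0,1,1,0,1,0,0,0,0,0,0,2,1,1,0,2,1,0,1,0,1,0,0,0,0,0,0,0,1,1,1,0,1,1,1,1,1,1]
Step 14: delete llm at [19, 23, 28] -> counters=[0,1,1,1,1,0,0,2,0,1,1,0,1,0,0,0,0,0,0,1,1,1,0,1,1,0,1,0,0,0,0,0,0,0,0,0,1,1,1,0,1,1,1,1,1,1]
Step 15: insert y at [4, 27, 28] -> counters=[0,1,1,1,2,0,0,2,0,1,1,0,1,0,0,0,0,0,0,1,1,1,0,1,1,0,1,1,1,0,0,0,0,0,0,0,1,1,1,0,1,1,1,1,1,1]
Step 16: delete yy at [1, 38, 42] -> counters=[0,0,1,1,2,0,0,2,0,1,1,0,1,0,0,0,0,0,0,1,1,1,0,1,1,0,1,1,1,0,0,0,0,0,0,0,1,1,0,0,1,1,0,1,1,1]
Step 17: insert n at [2, 3, 43] -> counters=[0,0,2,2,2,0,0,2,0,1,1,0,1,0,0,0,0,0,0,1,1,1,0,1,1,0,1,1,1,0,0,0,0,0,0,0,1,1,0,0,1,1,0,2,1,1]
Step 18: delete n at [2, 3, 43] -> counters=[0,0,1,1,2,0,0,2,0,1,1,0,1,0,0,0,0,0,0,1,1,1,0,1,1,0,1,1,1,0,0,0,0,0,0,0,1,1,0,0,1,1,0,1,1,1]
Step 19: insert q at [7, 9, 37] -> counters=[0,0,1,1,2,0,0,3,0,2,1,0,1,0,0,0,0,0,0,1,1,1,0,1,1,0,1,1,1,0,0,0,0,0,0,0,1,2,0,0,1,1,0,1,1,1]
Step 20: insert q at [7, 9, 37] -> counters=[0,0,1,1,2,0,0,4,0,3,1,0,1,0,0,0,0,0,0,1,1,1,0,1,1,0,1,1,1,0,0,0,0,0,0,0,1,3,0,0,1,1,0,1,1,1]
Final counters=[0,0,1,1,2,0,0,4,0,3,1,0,1,0,0,0,0,0,0,1,1,1,0,1,1,0,1,1,1,0,0,0,0,0,0,0,1,3,0,0,1,1,0,1,1,1] -> counters[27]=1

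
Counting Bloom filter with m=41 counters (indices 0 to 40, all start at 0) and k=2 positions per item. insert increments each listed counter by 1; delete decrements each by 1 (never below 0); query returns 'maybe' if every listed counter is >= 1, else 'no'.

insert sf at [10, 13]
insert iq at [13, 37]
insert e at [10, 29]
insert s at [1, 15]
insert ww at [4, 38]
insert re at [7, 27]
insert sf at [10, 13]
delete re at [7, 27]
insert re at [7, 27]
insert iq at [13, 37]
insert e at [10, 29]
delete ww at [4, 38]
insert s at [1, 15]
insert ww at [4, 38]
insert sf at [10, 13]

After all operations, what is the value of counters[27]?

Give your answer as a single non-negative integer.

Step 1: insert sf at [10, 13] -> counters=[0,0,0,0,0,0,0,0,0,0,1,0,0,1,0,0,0,0,0,0,0,0,0,0,0,0,0,0,0,0,0,0,0,0,0,0,0,0,0,0,0]
Step 2: insert iq at [13, 37] -> counters=[0,0,0,0,0,0,0,0,0,0,1,0,0,2,0,0,0,0,0,0,0,0,0,0,0,0,0,0,0,0,0,0,0,0,0,0,0,1,0,0,0]
Step 3: insert e at [10, 29] -> counters=[0,0,0,0,0,0,0,0,0,0,2,0,0,2,0,0,0,0,0,0,0,0,0,0,0,0,0,0,0,1,0,0,0,0,0,0,0,1,0,0,0]
Step 4: insert s at [1, 15] -> counters=[0,1,0,0,0,0,0,0,0,0,2,0,0,2,0,1,0,0,0,0,0,0,0,0,0,0,0,0,0,1,0,0,0,0,0,0,0,1,0,0,0]
Step 5: insert ww at [4, 38] -> counters=[0,1,0,0,1,0,0,0,0,0,2,0,0,2,0,1,0,0,0,0,0,0,0,0,0,0,0,0,0,1,0,0,0,0,0,0,0,1,1,0,0]
Step 6: insert re at [7, 27] -> counters=[0,1,0,0,1,0,0,1,0,0,2,0,0,2,0,1,0,0,0,0,0,0,0,0,0,0,0,1,0,1,0,0,0,0,0,0,0,1,1,0,0]
Step 7: insert sf at [10, 13] -> counters=[0,1,0,0,1,0,0,1,0,0,3,0,0,3,0,1,0,0,0,0,0,0,0,0,0,0,0,1,0,1,0,0,0,0,0,0,0,1,1,0,0]
Step 8: delete re at [7, 27] -> counters=[0,1,0,0,1,0,0,0,0,0,3,0,0,3,0,1,0,0,0,0,0,0,0,0,0,0,0,0,0,1,0,0,0,0,0,0,0,1,1,0,0]
Step 9: insert re at [7, 27] -> counters=[0,1,0,0,1,0,0,1,0,0,3,0,0,3,0,1,0,0,0,0,0,0,0,0,0,0,0,1,0,1,0,0,0,0,0,0,0,1,1,0,0]
Step 10: insert iq at [13, 37] -> counters=[0,1,0,0,1,0,0,1,0,0,3,0,0,4,0,1,0,0,0,0,0,0,0,0,0,0,0,1,0,1,0,0,0,0,0,0,0,2,1,0,0]
Step 11: insert e at [10, 29] -> counters=[0,1,0,0,1,0,0,1,0,0,4,0,0,4,0,1,0,0,0,0,0,0,0,0,0,0,0,1,0,2,0,0,0,0,0,0,0,2,1,0,0]
Step 12: delete ww at [4, 38] -> counters=[0,1,0,0,0,0,0,1,0,0,4,0,0,4,0,1,0,0,0,0,0,0,0,0,0,0,0,1,0,2,0,0,0,0,0,0,0,2,0,0,0]
Step 13: insert s at [1, 15] -> counters=[0,2,0,0,0,0,0,1,0,0,4,0,0,4,0,2,0,0,0,0,0,0,0,0,0,0,0,1,0,2,0,0,0,0,0,0,0,2,0,0,0]
Step 14: insert ww at [4, 38] -> counters=[0,2,0,0,1,0,0,1,0,0,4,0,0,4,0,2,0,0,0,0,0,0,0,0,0,0,0,1,0,2,0,0,0,0,0,0,0,2,1,0,0]
Step 15: insert sf at [10, 13] -> counters=[0,2,0,0,1,0,0,1,0,0,5,0,0,5,0,2,0,0,0,0,0,0,0,0,0,0,0,1,0,2,0,0,0,0,0,0,0,2,1,0,0]
Final counters=[0,2,0,0,1,0,0,1,0,0,5,0,0,5,0,2,0,0,0,0,0,0,0,0,0,0,0,1,0,2,0,0,0,0,0,0,0,2,1,0,0] -> counters[27]=1

Answer: 1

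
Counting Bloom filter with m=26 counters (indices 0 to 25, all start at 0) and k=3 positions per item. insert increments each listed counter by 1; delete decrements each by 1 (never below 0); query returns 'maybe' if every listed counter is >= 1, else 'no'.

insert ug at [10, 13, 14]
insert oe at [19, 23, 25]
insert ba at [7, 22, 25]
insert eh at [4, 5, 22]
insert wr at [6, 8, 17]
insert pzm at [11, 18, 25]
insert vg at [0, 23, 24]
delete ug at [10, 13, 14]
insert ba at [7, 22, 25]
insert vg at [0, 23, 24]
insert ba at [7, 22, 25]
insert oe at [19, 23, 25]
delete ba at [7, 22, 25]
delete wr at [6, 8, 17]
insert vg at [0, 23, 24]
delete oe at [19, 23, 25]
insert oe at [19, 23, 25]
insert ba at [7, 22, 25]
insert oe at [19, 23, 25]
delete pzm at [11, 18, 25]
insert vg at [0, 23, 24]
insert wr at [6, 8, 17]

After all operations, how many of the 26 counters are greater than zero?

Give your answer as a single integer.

Answer: 12

Derivation:
Step 1: insert ug at [10, 13, 14] -> counters=[0,0,0,0,0,0,0,0,0,0,1,0,0,1,1,0,0,0,0,0,0,0,0,0,0,0]
Step 2: insert oe at [19, 23, 25] -> counters=[0,0,0,0,0,0,0,0,0,0,1,0,0,1,1,0,0,0,0,1,0,0,0,1,0,1]
Step 3: insert ba at [7, 22, 25] -> counters=[0,0,0,0,0,0,0,1,0,0,1,0,0,1,1,0,0,0,0,1,0,0,1,1,0,2]
Step 4: insert eh at [4, 5, 22] -> counters=[0,0,0,0,1,1,0,1,0,0,1,0,0,1,1,0,0,0,0,1,0,0,2,1,0,2]
Step 5: insert wr at [6, 8, 17] -> counters=[0,0,0,0,1,1,1,1,1,0,1,0,0,1,1,0,0,1,0,1,0,0,2,1,0,2]
Step 6: insert pzm at [11, 18, 25] -> counters=[0,0,0,0,1,1,1,1,1,0,1,1,0,1,1,0,0,1,1,1,0,0,2,1,0,3]
Step 7: insert vg at [0, 23, 24] -> counters=[1,0,0,0,1,1,1,1,1,0,1,1,0,1,1,0,0,1,1,1,0,0,2,2,1,3]
Step 8: delete ug at [10, 13, 14] -> counters=[1,0,0,0,1,1,1,1,1,0,0,1,0,0,0,0,0,1,1,1,0,0,2,2,1,3]
Step 9: insert ba at [7, 22, 25] -> counters=[1,0,0,0,1,1,1,2,1,0,0,1,0,0,0,0,0,1,1,1,0,0,3,2,1,4]
Step 10: insert vg at [0, 23, 24] -> counters=[2,0,0,0,1,1,1,2,1,0,0,1,0,0,0,0,0,1,1,1,0,0,3,3,2,4]
Step 11: insert ba at [7, 22, 25] -> counters=[2,0,0,0,1,1,1,3,1,0,0,1,0,0,0,0,0,1,1,1,0,0,4,3,2,5]
Step 12: insert oe at [19, 23, 25] -> counters=[2,0,0,0,1,1,1,3,1,0,0,1,0,0,0,0,0,1,1,2,0,0,4,4,2,6]
Step 13: delete ba at [7, 22, 25] -> counters=[2,0,0,0,1,1,1,2,1,0,0,1,0,0,0,0,0,1,1,2,0,0,3,4,2,5]
Step 14: delete wr at [6, 8, 17] -> counters=[2,0,0,0,1,1,0,2,0,0,0,1,0,0,0,0,0,0,1,2,0,0,3,4,2,5]
Step 15: insert vg at [0, 23, 24] -> counters=[3,0,0,0,1,1,0,2,0,0,0,1,0,0,0,0,0,0,1,2,0,0,3,5,3,5]
Step 16: delete oe at [19, 23, 25] -> counters=[3,0,0,0,1,1,0,2,0,0,0,1,0,0,0,0,0,0,1,1,0,0,3,4,3,4]
Step 17: insert oe at [19, 23, 25] -> counters=[3,0,0,0,1,1,0,2,0,0,0,1,0,0,0,0,0,0,1,2,0,0,3,5,3,5]
Step 18: insert ba at [7, 22, 25] -> counters=[3,0,0,0,1,1,0,3,0,0,0,1,0,0,0,0,0,0,1,2,0,0,4,5,3,6]
Step 19: insert oe at [19, 23, 25] -> counters=[3,0,0,0,1,1,0,3,0,0,0,1,0,0,0,0,0,0,1,3,0,0,4,6,3,7]
Step 20: delete pzm at [11, 18, 25] -> counters=[3,0,0,0,1,1,0,3,0,0,0,0,0,0,0,0,0,0,0,3,0,0,4,6,3,6]
Step 21: insert vg at [0, 23, 24] -> counters=[4,0,0,0,1,1,0,3,0,0,0,0,0,0,0,0,0,0,0,3,0,0,4,7,4,6]
Step 22: insert wr at [6, 8, 17] -> counters=[4,0,0,0,1,1,1,3,1,0,0,0,0,0,0,0,0,1,0,3,0,0,4,7,4,6]
Final counters=[4,0,0,0,1,1,1,3,1,0,0,0,0,0,0,0,0,1,0,3,0,0,4,7,4,6] -> 12 nonzero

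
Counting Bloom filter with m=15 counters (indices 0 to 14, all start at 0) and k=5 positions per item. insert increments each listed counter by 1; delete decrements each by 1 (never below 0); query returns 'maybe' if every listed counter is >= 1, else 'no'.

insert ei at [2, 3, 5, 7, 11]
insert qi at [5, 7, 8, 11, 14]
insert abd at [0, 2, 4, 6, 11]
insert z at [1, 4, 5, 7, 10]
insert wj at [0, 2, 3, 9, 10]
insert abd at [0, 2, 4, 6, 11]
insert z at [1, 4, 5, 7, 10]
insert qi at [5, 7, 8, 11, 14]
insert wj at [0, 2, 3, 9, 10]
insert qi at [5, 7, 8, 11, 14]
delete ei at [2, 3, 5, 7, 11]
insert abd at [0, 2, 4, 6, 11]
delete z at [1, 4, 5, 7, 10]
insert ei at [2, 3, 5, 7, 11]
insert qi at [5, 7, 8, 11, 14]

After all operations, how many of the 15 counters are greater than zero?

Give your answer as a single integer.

Answer: 13

Derivation:
Step 1: insert ei at [2, 3, 5, 7, 11] -> counters=[0,0,1,1,0,1,0,1,0,0,0,1,0,0,0]
Step 2: insert qi at [5, 7, 8, 11, 14] -> counters=[0,0,1,1,0,2,0,2,1,0,0,2,0,0,1]
Step 3: insert abd at [0, 2, 4, 6, 11] -> counters=[1,0,2,1,1,2,1,2,1,0,0,3,0,0,1]
Step 4: insert z at [1, 4, 5, 7, 10] -> counters=[1,1,2,1,2,3,1,3,1,0,1,3,0,0,1]
Step 5: insert wj at [0, 2, 3, 9, 10] -> counters=[2,1,3,2,2,3,1,3,1,1,2,3,0,0,1]
Step 6: insert abd at [0, 2, 4, 6, 11] -> counters=[3,1,4,2,3,3,2,3,1,1,2,4,0,0,1]
Step 7: insert z at [1, 4, 5, 7, 10] -> counters=[3,2,4,2,4,4,2,4,1,1,3,4,0,0,1]
Step 8: insert qi at [5, 7, 8, 11, 14] -> counters=[3,2,4,2,4,5,2,5,2,1,3,5,0,0,2]
Step 9: insert wj at [0, 2, 3, 9, 10] -> counters=[4,2,5,3,4,5,2,5,2,2,4,5,0,0,2]
Step 10: insert qi at [5, 7, 8, 11, 14] -> counters=[4,2,5,3,4,6,2,6,3,2,4,6,0,0,3]
Step 11: delete ei at [2, 3, 5, 7, 11] -> counters=[4,2,4,2,4,5,2,5,3,2,4,5,0,0,3]
Step 12: insert abd at [0, 2, 4, 6, 11] -> counters=[5,2,5,2,5,5,3,5,3,2,4,6,0,0,3]
Step 13: delete z at [1, 4, 5, 7, 10] -> counters=[5,1,5,2,4,4,3,4,3,2,3,6,0,0,3]
Step 14: insert ei at [2, 3, 5, 7, 11] -> counters=[5,1,6,3,4,5,3,5,3,2,3,7,0,0,3]
Step 15: insert qi at [5, 7, 8, 11, 14] -> counters=[5,1,6,3,4,6,3,6,4,2,3,8,0,0,4]
Final counters=[5,1,6,3,4,6,3,6,4,2,3,8,0,0,4] -> 13 nonzero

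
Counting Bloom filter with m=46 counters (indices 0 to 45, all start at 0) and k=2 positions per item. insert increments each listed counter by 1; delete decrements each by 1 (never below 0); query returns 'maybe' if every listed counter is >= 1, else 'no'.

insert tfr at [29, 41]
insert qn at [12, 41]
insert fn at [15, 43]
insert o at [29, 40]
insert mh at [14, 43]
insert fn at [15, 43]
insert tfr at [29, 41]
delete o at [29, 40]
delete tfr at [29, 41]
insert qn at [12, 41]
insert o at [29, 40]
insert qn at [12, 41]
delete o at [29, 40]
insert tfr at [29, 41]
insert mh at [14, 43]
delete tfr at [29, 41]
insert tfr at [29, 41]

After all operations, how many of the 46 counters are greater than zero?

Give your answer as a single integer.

Answer: 6

Derivation:
Step 1: insert tfr at [29, 41] -> counters=[0,0,0,0,0,0,0,0,0,0,0,0,0,0,0,0,0,0,0,0,0,0,0,0,0,0,0,0,0,1,0,0,0,0,0,0,0,0,0,0,0,1,0,0,0,0]
Step 2: insert qn at [12, 41] -> counters=[0,0,0,0,0,0,0,0,0,0,0,0,1,0,0,0,0,0,0,0,0,0,0,0,0,0,0,0,0,1,0,0,0,0,0,0,0,0,0,0,0,2,0,0,0,0]
Step 3: insert fn at [15, 43] -> counters=[0,0,0,0,0,0,0,0,0,0,0,0,1,0,0,1,0,0,0,0,0,0,0,0,0,0,0,0,0,1,0,0,0,0,0,0,0,0,0,0,0,2,0,1,0,0]
Step 4: insert o at [29, 40] -> counters=[0,0,0,0,0,0,0,0,0,0,0,0,1,0,0,1,0,0,0,0,0,0,0,0,0,0,0,0,0,2,0,0,0,0,0,0,0,0,0,0,1,2,0,1,0,0]
Step 5: insert mh at [14, 43] -> counters=[0,0,0,0,0,0,0,0,0,0,0,0,1,0,1,1,0,0,0,0,0,0,0,0,0,0,0,0,0,2,0,0,0,0,0,0,0,0,0,0,1,2,0,2,0,0]
Step 6: insert fn at [15, 43] -> counters=[0,0,0,0,0,0,0,0,0,0,0,0,1,0,1,2,0,0,0,0,0,0,0,0,0,0,0,0,0,2,0,0,0,0,0,0,0,0,0,0,1,2,0,3,0,0]
Step 7: insert tfr at [29, 41] -> counters=[0,0,0,0,0,0,0,0,0,0,0,0,1,0,1,2,0,0,0,0,0,0,0,0,0,0,0,0,0,3,0,0,0,0,0,0,0,0,0,0,1,3,0,3,0,0]
Step 8: delete o at [29, 40] -> counters=[0,0,0,0,0,0,0,0,0,0,0,0,1,0,1,2,0,0,0,0,0,0,0,0,0,0,0,0,0,2,0,0,0,0,0,0,0,0,0,0,0,3,0,3,0,0]
Step 9: delete tfr at [29, 41] -> counters=[0,0,0,0,0,0,0,0,0,0,0,0,1,0,1,2,0,0,0,0,0,0,0,0,0,0,0,0,0,1,0,0,0,0,0,0,0,0,0,0,0,2,0,3,0,0]
Step 10: insert qn at [12, 41] -> counters=[0,0,0,0,0,0,0,0,0,0,0,0,2,0,1,2,0,0,0,0,0,0,0,0,0,0,0,0,0,1,0,0,0,0,0,0,0,0,0,0,0,3,0,3,0,0]
Step 11: insert o at [29, 40] -> counters=[0,0,0,0,0,0,0,0,0,0,0,0,2,0,1,2,0,0,0,0,0,0,0,0,0,0,0,0,0,2,0,0,0,0,0,0,0,0,0,0,1,3,0,3,0,0]
Step 12: insert qn at [12, 41] -> counters=[0,0,0,0,0,0,0,0,0,0,0,0,3,0,1,2,0,0,0,0,0,0,0,0,0,0,0,0,0,2,0,0,0,0,0,0,0,0,0,0,1,4,0,3,0,0]
Step 13: delete o at [29, 40] -> counters=[0,0,0,0,0,0,0,0,0,0,0,0,3,0,1,2,0,0,0,0,0,0,0,0,0,0,0,0,0,1,0,0,0,0,0,0,0,0,0,0,0,4,0,3,0,0]
Step 14: insert tfr at [29, 41] -> counters=[0,0,0,0,0,0,0,0,0,0,0,0,3,0,1,2,0,0,0,0,0,0,0,0,0,0,0,0,0,2,0,0,0,0,0,0,0,0,0,0,0,5,0,3,0,0]
Step 15: insert mh at [14, 43] -> counters=[0,0,0,0,0,0,0,0,0,0,0,0,3,0,2,2,0,0,0,0,0,0,0,0,0,0,0,0,0,2,0,0,0,0,0,0,0,0,0,0,0,5,0,4,0,0]
Step 16: delete tfr at [29, 41] -> counters=[0,0,0,0,0,0,0,0,0,0,0,0,3,0,2,2,0,0,0,0,0,0,0,0,0,0,0,0,0,1,0,0,0,0,0,0,0,0,0,0,0,4,0,4,0,0]
Step 17: insert tfr at [29, 41] -> counters=[0,0,0,0,0,0,0,0,0,0,0,0,3,0,2,2,0,0,0,0,0,0,0,0,0,0,0,0,0,2,0,0,0,0,0,0,0,0,0,0,0,5,0,4,0,0]
Final counters=[0,0,0,0,0,0,0,0,0,0,0,0,3,0,2,2,0,0,0,0,0,0,0,0,0,0,0,0,0,2,0,0,0,0,0,0,0,0,0,0,0,5,0,4,0,0] -> 6 nonzero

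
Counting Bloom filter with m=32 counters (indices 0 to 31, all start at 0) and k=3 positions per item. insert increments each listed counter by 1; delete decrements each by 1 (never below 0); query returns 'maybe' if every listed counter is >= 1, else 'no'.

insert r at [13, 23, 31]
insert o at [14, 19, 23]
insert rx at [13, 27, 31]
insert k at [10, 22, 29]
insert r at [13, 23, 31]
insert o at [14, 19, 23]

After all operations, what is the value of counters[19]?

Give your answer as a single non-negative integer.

Step 1: insert r at [13, 23, 31] -> counters=[0,0,0,0,0,0,0,0,0,0,0,0,0,1,0,0,0,0,0,0,0,0,0,1,0,0,0,0,0,0,0,1]
Step 2: insert o at [14, 19, 23] -> counters=[0,0,0,0,0,0,0,0,0,0,0,0,0,1,1,0,0,0,0,1,0,0,0,2,0,0,0,0,0,0,0,1]
Step 3: insert rx at [13, 27, 31] -> counters=[0,0,0,0,0,0,0,0,0,0,0,0,0,2,1,0,0,0,0,1,0,0,0,2,0,0,0,1,0,0,0,2]
Step 4: insert k at [10, 22, 29] -> counters=[0,0,0,0,0,0,0,0,0,0,1,0,0,2,1,0,0,0,0,1,0,0,1,2,0,0,0,1,0,1,0,2]
Step 5: insert r at [13, 23, 31] -> counters=[0,0,0,0,0,0,0,0,0,0,1,0,0,3,1,0,0,0,0,1,0,0,1,3,0,0,0,1,0,1,0,3]
Step 6: insert o at [14, 19, 23] -> counters=[0,0,0,0,0,0,0,0,0,0,1,0,0,3,2,0,0,0,0,2,0,0,1,4,0,0,0,1,0,1,0,3]
Final counters=[0,0,0,0,0,0,0,0,0,0,1,0,0,3,2,0,0,0,0,2,0,0,1,4,0,0,0,1,0,1,0,3] -> counters[19]=2

Answer: 2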